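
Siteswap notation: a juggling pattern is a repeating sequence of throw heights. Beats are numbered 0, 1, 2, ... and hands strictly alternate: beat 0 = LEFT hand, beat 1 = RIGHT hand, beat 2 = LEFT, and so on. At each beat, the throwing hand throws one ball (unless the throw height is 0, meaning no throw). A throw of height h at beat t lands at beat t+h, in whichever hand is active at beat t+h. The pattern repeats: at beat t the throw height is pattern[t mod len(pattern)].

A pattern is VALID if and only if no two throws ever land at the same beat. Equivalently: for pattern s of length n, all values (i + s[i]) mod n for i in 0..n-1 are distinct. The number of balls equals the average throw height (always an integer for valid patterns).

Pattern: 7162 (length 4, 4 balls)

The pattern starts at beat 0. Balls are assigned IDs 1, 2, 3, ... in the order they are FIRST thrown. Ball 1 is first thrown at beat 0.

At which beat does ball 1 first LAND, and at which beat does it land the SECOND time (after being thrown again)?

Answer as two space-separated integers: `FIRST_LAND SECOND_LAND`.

Beat 0 (L): throw ball1 h=7 -> lands@7:R; in-air after throw: [b1@7:R]
Beat 1 (R): throw ball2 h=1 -> lands@2:L; in-air after throw: [b2@2:L b1@7:R]
Beat 2 (L): throw ball2 h=6 -> lands@8:L; in-air after throw: [b1@7:R b2@8:L]
Beat 3 (R): throw ball3 h=2 -> lands@5:R; in-air after throw: [b3@5:R b1@7:R b2@8:L]
Beat 4 (L): throw ball4 h=7 -> lands@11:R; in-air after throw: [b3@5:R b1@7:R b2@8:L b4@11:R]
Beat 5 (R): throw ball3 h=1 -> lands@6:L; in-air after throw: [b3@6:L b1@7:R b2@8:L b4@11:R]
Beat 6 (L): throw ball3 h=6 -> lands@12:L; in-air after throw: [b1@7:R b2@8:L b4@11:R b3@12:L]
Beat 7 (R): throw ball1 h=2 -> lands@9:R; in-air after throw: [b2@8:L b1@9:R b4@11:R b3@12:L]
Beat 8 (L): throw ball2 h=7 -> lands@15:R; in-air after throw: [b1@9:R b4@11:R b3@12:L b2@15:R]
Beat 9 (R): throw ball1 h=1 -> lands@10:L; in-air after throw: [b1@10:L b4@11:R b3@12:L b2@15:R]
Ball 1: thrown@0 h=7 -> first land @7; rethrown@7 h=2 -> second land @9

Answer: 7 9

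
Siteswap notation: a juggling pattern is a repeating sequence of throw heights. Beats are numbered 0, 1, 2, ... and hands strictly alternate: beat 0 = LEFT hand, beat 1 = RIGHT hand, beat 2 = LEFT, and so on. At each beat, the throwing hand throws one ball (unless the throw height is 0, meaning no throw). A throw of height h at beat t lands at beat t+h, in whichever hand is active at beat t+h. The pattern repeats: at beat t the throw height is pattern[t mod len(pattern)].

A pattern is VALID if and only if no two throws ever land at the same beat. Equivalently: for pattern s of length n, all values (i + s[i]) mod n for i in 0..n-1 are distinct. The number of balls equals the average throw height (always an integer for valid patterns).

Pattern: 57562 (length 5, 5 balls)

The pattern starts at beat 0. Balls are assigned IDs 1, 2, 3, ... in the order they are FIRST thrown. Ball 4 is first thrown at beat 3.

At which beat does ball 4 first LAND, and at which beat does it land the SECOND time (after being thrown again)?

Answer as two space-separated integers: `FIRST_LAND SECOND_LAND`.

Beat 0 (L): throw ball1 h=5 -> lands@5:R; in-air after throw: [b1@5:R]
Beat 1 (R): throw ball2 h=7 -> lands@8:L; in-air after throw: [b1@5:R b2@8:L]
Beat 2 (L): throw ball3 h=5 -> lands@7:R; in-air after throw: [b1@5:R b3@7:R b2@8:L]
Beat 3 (R): throw ball4 h=6 -> lands@9:R; in-air after throw: [b1@5:R b3@7:R b2@8:L b4@9:R]
Beat 4 (L): throw ball5 h=2 -> lands@6:L; in-air after throw: [b1@5:R b5@6:L b3@7:R b2@8:L b4@9:R]
Beat 5 (R): throw ball1 h=5 -> lands@10:L; in-air after throw: [b5@6:L b3@7:R b2@8:L b4@9:R b1@10:L]
Beat 6 (L): throw ball5 h=7 -> lands@13:R; in-air after throw: [b3@7:R b2@8:L b4@9:R b1@10:L b5@13:R]
Beat 7 (R): throw ball3 h=5 -> lands@12:L; in-air after throw: [b2@8:L b4@9:R b1@10:L b3@12:L b5@13:R]
Beat 8 (L): throw ball2 h=6 -> lands@14:L; in-air after throw: [b4@9:R b1@10:L b3@12:L b5@13:R b2@14:L]
Beat 9 (R): throw ball4 h=2 -> lands@11:R; in-air after throw: [b1@10:L b4@11:R b3@12:L b5@13:R b2@14:L]
Beat 10 (L): throw ball1 h=5 -> lands@15:R; in-air after throw: [b4@11:R b3@12:L b5@13:R b2@14:L b1@15:R]
Beat 11 (R): throw ball4 h=7 -> lands@18:L; in-air after throw: [b3@12:L b5@13:R b2@14:L b1@15:R b4@18:L]
Ball 4: thrown@3 h=6 -> first land @9; rethrown@9 h=2 -> second land @11

Answer: 9 11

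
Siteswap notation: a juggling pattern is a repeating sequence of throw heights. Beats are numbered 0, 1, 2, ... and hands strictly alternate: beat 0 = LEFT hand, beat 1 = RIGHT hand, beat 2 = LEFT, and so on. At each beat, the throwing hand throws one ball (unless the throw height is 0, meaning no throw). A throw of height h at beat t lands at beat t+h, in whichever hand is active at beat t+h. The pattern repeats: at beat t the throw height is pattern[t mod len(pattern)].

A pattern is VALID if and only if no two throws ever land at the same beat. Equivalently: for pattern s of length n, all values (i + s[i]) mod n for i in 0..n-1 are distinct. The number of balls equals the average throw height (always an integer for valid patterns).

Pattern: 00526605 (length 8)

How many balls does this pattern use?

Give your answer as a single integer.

Answer: 3

Derivation:
Pattern = [0, 0, 5, 2, 6, 6, 0, 5], length n = 8
  position 0: throw height = 0, running sum = 0
  position 1: throw height = 0, running sum = 0
  position 2: throw height = 5, running sum = 5
  position 3: throw height = 2, running sum = 7
  position 4: throw height = 6, running sum = 13
  position 5: throw height = 6, running sum = 19
  position 6: throw height = 0, running sum = 19
  position 7: throw height = 5, running sum = 24
Total sum = 24; balls = sum / n = 24 / 8 = 3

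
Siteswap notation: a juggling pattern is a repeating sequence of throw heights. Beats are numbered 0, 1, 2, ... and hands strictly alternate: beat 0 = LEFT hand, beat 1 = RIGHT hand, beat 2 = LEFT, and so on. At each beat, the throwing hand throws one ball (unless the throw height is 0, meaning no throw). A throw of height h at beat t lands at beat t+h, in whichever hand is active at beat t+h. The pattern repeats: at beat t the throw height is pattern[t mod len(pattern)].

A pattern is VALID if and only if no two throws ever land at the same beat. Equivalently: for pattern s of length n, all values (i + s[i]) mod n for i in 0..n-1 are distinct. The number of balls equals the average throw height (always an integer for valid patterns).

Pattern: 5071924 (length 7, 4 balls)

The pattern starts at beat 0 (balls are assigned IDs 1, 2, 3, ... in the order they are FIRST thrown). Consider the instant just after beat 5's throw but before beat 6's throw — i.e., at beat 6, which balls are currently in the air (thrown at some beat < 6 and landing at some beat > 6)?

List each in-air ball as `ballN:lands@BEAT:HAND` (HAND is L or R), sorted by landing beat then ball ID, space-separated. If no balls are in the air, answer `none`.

Answer: ball1:lands@7:R ball2:lands@9:R ball3:lands@13:R

Derivation:
Beat 0 (L): throw ball1 h=5 -> lands@5:R; in-air after throw: [b1@5:R]
Beat 2 (L): throw ball2 h=7 -> lands@9:R; in-air after throw: [b1@5:R b2@9:R]
Beat 3 (R): throw ball3 h=1 -> lands@4:L; in-air after throw: [b3@4:L b1@5:R b2@9:R]
Beat 4 (L): throw ball3 h=9 -> lands@13:R; in-air after throw: [b1@5:R b2@9:R b3@13:R]
Beat 5 (R): throw ball1 h=2 -> lands@7:R; in-air after throw: [b1@7:R b2@9:R b3@13:R]
Beat 6 (L): throw ball4 h=4 -> lands@10:L; in-air after throw: [b1@7:R b2@9:R b4@10:L b3@13:R]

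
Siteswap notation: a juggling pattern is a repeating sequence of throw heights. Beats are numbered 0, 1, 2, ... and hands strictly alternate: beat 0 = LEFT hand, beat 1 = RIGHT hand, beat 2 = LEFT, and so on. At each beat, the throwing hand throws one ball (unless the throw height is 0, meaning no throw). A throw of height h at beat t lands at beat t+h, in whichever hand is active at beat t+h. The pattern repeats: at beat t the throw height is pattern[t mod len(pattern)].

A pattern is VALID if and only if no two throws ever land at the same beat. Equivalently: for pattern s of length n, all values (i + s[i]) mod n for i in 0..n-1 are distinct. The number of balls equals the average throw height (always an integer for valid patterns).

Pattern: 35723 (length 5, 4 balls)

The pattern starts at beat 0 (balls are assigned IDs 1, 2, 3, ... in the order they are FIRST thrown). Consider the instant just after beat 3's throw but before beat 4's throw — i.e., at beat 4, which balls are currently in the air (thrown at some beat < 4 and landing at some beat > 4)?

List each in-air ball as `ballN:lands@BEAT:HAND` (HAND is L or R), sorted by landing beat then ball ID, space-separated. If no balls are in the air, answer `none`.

Answer: ball1:lands@5:R ball2:lands@6:L ball3:lands@9:R

Derivation:
Beat 0 (L): throw ball1 h=3 -> lands@3:R; in-air after throw: [b1@3:R]
Beat 1 (R): throw ball2 h=5 -> lands@6:L; in-air after throw: [b1@3:R b2@6:L]
Beat 2 (L): throw ball3 h=7 -> lands@9:R; in-air after throw: [b1@3:R b2@6:L b3@9:R]
Beat 3 (R): throw ball1 h=2 -> lands@5:R; in-air after throw: [b1@5:R b2@6:L b3@9:R]
Beat 4 (L): throw ball4 h=3 -> lands@7:R; in-air after throw: [b1@5:R b2@6:L b4@7:R b3@9:R]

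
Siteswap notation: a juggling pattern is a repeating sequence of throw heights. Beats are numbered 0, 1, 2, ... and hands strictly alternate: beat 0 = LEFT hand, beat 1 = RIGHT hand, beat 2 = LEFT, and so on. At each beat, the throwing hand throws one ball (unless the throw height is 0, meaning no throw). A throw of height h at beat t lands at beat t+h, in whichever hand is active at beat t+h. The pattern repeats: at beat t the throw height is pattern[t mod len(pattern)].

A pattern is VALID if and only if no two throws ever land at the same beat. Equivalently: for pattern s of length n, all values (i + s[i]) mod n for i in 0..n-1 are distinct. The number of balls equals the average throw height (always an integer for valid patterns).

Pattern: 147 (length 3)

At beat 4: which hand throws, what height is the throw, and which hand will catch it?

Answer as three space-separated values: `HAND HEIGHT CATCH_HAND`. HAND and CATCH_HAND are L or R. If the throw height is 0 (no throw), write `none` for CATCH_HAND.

Answer: L 4 L

Derivation:
Beat 4: 4 mod 2 = 0, so hand = L
Throw height = pattern[4 mod 3] = pattern[1] = 4
Lands at beat 4+4=8, 8 mod 2 = 0, so catch hand = L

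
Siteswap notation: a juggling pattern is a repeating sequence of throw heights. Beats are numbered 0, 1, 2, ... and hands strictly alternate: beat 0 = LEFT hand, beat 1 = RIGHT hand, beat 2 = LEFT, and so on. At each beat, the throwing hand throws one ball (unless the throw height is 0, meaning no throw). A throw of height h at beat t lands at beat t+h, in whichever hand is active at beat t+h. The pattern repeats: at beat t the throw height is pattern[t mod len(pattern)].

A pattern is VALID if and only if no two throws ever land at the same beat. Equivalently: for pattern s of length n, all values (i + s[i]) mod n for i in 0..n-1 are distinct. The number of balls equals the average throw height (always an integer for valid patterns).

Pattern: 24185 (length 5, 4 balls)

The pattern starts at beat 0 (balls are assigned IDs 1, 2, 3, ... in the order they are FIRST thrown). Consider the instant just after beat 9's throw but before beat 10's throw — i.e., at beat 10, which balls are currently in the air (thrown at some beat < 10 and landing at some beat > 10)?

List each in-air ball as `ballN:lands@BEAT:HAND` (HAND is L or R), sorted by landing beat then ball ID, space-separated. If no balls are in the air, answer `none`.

Answer: ball1:lands@11:R ball3:lands@14:L ball2:lands@16:L

Derivation:
Beat 0 (L): throw ball1 h=2 -> lands@2:L; in-air after throw: [b1@2:L]
Beat 1 (R): throw ball2 h=4 -> lands@5:R; in-air after throw: [b1@2:L b2@5:R]
Beat 2 (L): throw ball1 h=1 -> lands@3:R; in-air after throw: [b1@3:R b2@5:R]
Beat 3 (R): throw ball1 h=8 -> lands@11:R; in-air after throw: [b2@5:R b1@11:R]
Beat 4 (L): throw ball3 h=5 -> lands@9:R; in-air after throw: [b2@5:R b3@9:R b1@11:R]
Beat 5 (R): throw ball2 h=2 -> lands@7:R; in-air after throw: [b2@7:R b3@9:R b1@11:R]
Beat 6 (L): throw ball4 h=4 -> lands@10:L; in-air after throw: [b2@7:R b3@9:R b4@10:L b1@11:R]
Beat 7 (R): throw ball2 h=1 -> lands@8:L; in-air after throw: [b2@8:L b3@9:R b4@10:L b1@11:R]
Beat 8 (L): throw ball2 h=8 -> lands@16:L; in-air after throw: [b3@9:R b4@10:L b1@11:R b2@16:L]
Beat 9 (R): throw ball3 h=5 -> lands@14:L; in-air after throw: [b4@10:L b1@11:R b3@14:L b2@16:L]
Beat 10 (L): throw ball4 h=2 -> lands@12:L; in-air after throw: [b1@11:R b4@12:L b3@14:L b2@16:L]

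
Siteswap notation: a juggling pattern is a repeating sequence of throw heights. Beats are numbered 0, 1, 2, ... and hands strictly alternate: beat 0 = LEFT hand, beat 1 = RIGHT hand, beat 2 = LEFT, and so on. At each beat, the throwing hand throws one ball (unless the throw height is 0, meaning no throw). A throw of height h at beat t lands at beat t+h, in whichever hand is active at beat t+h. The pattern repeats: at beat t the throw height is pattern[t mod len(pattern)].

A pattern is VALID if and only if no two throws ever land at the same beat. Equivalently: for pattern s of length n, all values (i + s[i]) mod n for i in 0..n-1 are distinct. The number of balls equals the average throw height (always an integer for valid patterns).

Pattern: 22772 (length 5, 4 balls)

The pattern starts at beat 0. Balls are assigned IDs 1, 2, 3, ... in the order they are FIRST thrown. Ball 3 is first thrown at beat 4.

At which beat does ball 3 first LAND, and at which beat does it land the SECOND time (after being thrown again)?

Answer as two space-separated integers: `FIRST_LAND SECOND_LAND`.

Answer: 6 8

Derivation:
Beat 0 (L): throw ball1 h=2 -> lands@2:L; in-air after throw: [b1@2:L]
Beat 1 (R): throw ball2 h=2 -> lands@3:R; in-air after throw: [b1@2:L b2@3:R]
Beat 2 (L): throw ball1 h=7 -> lands@9:R; in-air after throw: [b2@3:R b1@9:R]
Beat 3 (R): throw ball2 h=7 -> lands@10:L; in-air after throw: [b1@9:R b2@10:L]
Beat 4 (L): throw ball3 h=2 -> lands@6:L; in-air after throw: [b3@6:L b1@9:R b2@10:L]
Beat 5 (R): throw ball4 h=2 -> lands@7:R; in-air after throw: [b3@6:L b4@7:R b1@9:R b2@10:L]
Beat 6 (L): throw ball3 h=2 -> lands@8:L; in-air after throw: [b4@7:R b3@8:L b1@9:R b2@10:L]
Beat 7 (R): throw ball4 h=7 -> lands@14:L; in-air after throw: [b3@8:L b1@9:R b2@10:L b4@14:L]
Beat 8 (L): throw ball3 h=7 -> lands@15:R; in-air after throw: [b1@9:R b2@10:L b4@14:L b3@15:R]
Ball 3: thrown@4 h=2 -> first land @6; rethrown@6 h=2 -> second land @8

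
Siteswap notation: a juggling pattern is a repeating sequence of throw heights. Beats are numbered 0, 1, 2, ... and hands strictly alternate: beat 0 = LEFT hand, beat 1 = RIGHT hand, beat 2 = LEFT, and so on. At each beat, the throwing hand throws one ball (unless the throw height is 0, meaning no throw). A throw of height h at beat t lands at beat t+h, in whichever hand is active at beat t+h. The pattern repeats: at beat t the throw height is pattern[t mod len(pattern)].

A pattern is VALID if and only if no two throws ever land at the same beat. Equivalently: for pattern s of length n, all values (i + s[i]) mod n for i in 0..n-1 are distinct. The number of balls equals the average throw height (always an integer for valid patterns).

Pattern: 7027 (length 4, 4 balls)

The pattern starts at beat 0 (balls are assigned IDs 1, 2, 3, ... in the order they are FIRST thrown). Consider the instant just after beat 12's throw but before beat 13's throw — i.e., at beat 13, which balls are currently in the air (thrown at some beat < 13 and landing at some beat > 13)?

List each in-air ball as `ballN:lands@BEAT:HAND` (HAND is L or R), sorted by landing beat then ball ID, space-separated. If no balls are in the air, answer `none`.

Beat 0 (L): throw ball1 h=7 -> lands@7:R; in-air after throw: [b1@7:R]
Beat 2 (L): throw ball2 h=2 -> lands@4:L; in-air after throw: [b2@4:L b1@7:R]
Beat 3 (R): throw ball3 h=7 -> lands@10:L; in-air after throw: [b2@4:L b1@7:R b3@10:L]
Beat 4 (L): throw ball2 h=7 -> lands@11:R; in-air after throw: [b1@7:R b3@10:L b2@11:R]
Beat 6 (L): throw ball4 h=2 -> lands@8:L; in-air after throw: [b1@7:R b4@8:L b3@10:L b2@11:R]
Beat 7 (R): throw ball1 h=7 -> lands@14:L; in-air after throw: [b4@8:L b3@10:L b2@11:R b1@14:L]
Beat 8 (L): throw ball4 h=7 -> lands@15:R; in-air after throw: [b3@10:L b2@11:R b1@14:L b4@15:R]
Beat 10 (L): throw ball3 h=2 -> lands@12:L; in-air after throw: [b2@11:R b3@12:L b1@14:L b4@15:R]
Beat 11 (R): throw ball2 h=7 -> lands@18:L; in-air after throw: [b3@12:L b1@14:L b4@15:R b2@18:L]
Beat 12 (L): throw ball3 h=7 -> lands@19:R; in-air after throw: [b1@14:L b4@15:R b2@18:L b3@19:R]

Answer: ball1:lands@14:L ball4:lands@15:R ball2:lands@18:L ball3:lands@19:R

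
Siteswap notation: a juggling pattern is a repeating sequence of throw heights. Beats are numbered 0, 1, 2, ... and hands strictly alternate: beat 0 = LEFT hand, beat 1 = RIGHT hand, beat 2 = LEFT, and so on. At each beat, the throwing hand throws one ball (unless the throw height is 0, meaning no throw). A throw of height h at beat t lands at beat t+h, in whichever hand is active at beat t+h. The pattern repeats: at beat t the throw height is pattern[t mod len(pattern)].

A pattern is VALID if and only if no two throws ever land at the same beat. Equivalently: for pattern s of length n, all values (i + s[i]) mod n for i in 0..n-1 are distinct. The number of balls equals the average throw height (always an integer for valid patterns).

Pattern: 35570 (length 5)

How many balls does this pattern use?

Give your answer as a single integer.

Pattern = [3, 5, 5, 7, 0], length n = 5
  position 0: throw height = 3, running sum = 3
  position 1: throw height = 5, running sum = 8
  position 2: throw height = 5, running sum = 13
  position 3: throw height = 7, running sum = 20
  position 4: throw height = 0, running sum = 20
Total sum = 20; balls = sum / n = 20 / 5 = 4

Answer: 4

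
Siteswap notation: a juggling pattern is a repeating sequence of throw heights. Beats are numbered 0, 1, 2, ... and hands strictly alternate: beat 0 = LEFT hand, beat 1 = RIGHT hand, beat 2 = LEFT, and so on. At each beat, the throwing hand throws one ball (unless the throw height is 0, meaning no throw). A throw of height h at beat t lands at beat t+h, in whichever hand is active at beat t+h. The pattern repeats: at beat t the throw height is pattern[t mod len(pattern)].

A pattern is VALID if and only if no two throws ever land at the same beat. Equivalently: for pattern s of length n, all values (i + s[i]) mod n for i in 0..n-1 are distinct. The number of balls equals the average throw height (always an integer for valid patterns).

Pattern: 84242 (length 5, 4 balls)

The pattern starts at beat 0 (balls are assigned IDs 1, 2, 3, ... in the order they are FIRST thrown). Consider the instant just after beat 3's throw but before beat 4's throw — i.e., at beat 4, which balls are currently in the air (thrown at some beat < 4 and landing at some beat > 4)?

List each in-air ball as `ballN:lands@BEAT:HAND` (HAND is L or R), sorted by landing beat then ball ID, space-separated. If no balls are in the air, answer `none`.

Beat 0 (L): throw ball1 h=8 -> lands@8:L; in-air after throw: [b1@8:L]
Beat 1 (R): throw ball2 h=4 -> lands@5:R; in-air after throw: [b2@5:R b1@8:L]
Beat 2 (L): throw ball3 h=2 -> lands@4:L; in-air after throw: [b3@4:L b2@5:R b1@8:L]
Beat 3 (R): throw ball4 h=4 -> lands@7:R; in-air after throw: [b3@4:L b2@5:R b4@7:R b1@8:L]
Beat 4 (L): throw ball3 h=2 -> lands@6:L; in-air after throw: [b2@5:R b3@6:L b4@7:R b1@8:L]

Answer: ball2:lands@5:R ball4:lands@7:R ball1:lands@8:L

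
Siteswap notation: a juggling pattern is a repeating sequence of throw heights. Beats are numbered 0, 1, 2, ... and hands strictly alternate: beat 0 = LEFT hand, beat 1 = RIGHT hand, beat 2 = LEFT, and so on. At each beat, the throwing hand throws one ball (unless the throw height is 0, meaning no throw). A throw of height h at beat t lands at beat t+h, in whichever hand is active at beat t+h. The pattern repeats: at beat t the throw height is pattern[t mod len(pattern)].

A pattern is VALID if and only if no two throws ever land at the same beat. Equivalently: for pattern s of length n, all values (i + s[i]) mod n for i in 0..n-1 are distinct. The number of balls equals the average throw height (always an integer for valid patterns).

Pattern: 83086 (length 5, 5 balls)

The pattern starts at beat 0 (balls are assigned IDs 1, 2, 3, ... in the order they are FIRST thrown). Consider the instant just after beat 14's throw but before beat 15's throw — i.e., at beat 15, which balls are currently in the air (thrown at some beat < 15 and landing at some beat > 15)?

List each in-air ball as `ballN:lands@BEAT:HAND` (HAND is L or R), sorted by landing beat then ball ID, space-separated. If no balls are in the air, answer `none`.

Answer: ball1:lands@16:L ball2:lands@18:L ball3:lands@20:L ball4:lands@21:R

Derivation:
Beat 0 (L): throw ball1 h=8 -> lands@8:L; in-air after throw: [b1@8:L]
Beat 1 (R): throw ball2 h=3 -> lands@4:L; in-air after throw: [b2@4:L b1@8:L]
Beat 3 (R): throw ball3 h=8 -> lands@11:R; in-air after throw: [b2@4:L b1@8:L b3@11:R]
Beat 4 (L): throw ball2 h=6 -> lands@10:L; in-air after throw: [b1@8:L b2@10:L b3@11:R]
Beat 5 (R): throw ball4 h=8 -> lands@13:R; in-air after throw: [b1@8:L b2@10:L b3@11:R b4@13:R]
Beat 6 (L): throw ball5 h=3 -> lands@9:R; in-air after throw: [b1@8:L b5@9:R b2@10:L b3@11:R b4@13:R]
Beat 8 (L): throw ball1 h=8 -> lands@16:L; in-air after throw: [b5@9:R b2@10:L b3@11:R b4@13:R b1@16:L]
Beat 9 (R): throw ball5 h=6 -> lands@15:R; in-air after throw: [b2@10:L b3@11:R b4@13:R b5@15:R b1@16:L]
Beat 10 (L): throw ball2 h=8 -> lands@18:L; in-air after throw: [b3@11:R b4@13:R b5@15:R b1@16:L b2@18:L]
Beat 11 (R): throw ball3 h=3 -> lands@14:L; in-air after throw: [b4@13:R b3@14:L b5@15:R b1@16:L b2@18:L]
Beat 13 (R): throw ball4 h=8 -> lands@21:R; in-air after throw: [b3@14:L b5@15:R b1@16:L b2@18:L b4@21:R]
Beat 14 (L): throw ball3 h=6 -> lands@20:L; in-air after throw: [b5@15:R b1@16:L b2@18:L b3@20:L b4@21:R]
Beat 15 (R): throw ball5 h=8 -> lands@23:R; in-air after throw: [b1@16:L b2@18:L b3@20:L b4@21:R b5@23:R]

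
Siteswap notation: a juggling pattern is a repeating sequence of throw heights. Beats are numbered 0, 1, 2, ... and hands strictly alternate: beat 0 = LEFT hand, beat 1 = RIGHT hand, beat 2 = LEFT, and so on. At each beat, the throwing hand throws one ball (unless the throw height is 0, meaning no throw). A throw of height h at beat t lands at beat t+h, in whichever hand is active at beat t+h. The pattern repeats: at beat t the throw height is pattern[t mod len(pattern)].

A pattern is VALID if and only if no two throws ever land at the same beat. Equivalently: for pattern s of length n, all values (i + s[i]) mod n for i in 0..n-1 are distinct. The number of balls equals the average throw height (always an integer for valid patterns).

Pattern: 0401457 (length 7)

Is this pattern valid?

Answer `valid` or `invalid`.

Answer: valid

Derivation:
i=0: (i + s[i]) mod n = (0 + 0) mod 7 = 0
i=1: (i + s[i]) mod n = (1 + 4) mod 7 = 5
i=2: (i + s[i]) mod n = (2 + 0) mod 7 = 2
i=3: (i + s[i]) mod n = (3 + 1) mod 7 = 4
i=4: (i + s[i]) mod n = (4 + 4) mod 7 = 1
i=5: (i + s[i]) mod n = (5 + 5) mod 7 = 3
i=6: (i + s[i]) mod n = (6 + 7) mod 7 = 6
Residues: [0, 5, 2, 4, 1, 3, 6], distinct: True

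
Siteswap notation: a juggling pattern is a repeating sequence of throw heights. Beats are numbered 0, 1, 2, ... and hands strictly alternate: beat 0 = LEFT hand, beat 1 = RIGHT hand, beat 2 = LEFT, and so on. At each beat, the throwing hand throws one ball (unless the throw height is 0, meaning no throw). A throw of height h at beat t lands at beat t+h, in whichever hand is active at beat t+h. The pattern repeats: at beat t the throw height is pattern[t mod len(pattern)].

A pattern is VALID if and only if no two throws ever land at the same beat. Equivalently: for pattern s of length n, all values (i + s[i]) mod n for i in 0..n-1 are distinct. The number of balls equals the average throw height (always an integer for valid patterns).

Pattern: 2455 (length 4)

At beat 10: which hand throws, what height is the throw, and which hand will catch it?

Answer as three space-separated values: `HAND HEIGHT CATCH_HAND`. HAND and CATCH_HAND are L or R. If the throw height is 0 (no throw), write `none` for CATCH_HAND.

Beat 10: 10 mod 2 = 0, so hand = L
Throw height = pattern[10 mod 4] = pattern[2] = 5
Lands at beat 10+5=15, 15 mod 2 = 1, so catch hand = R

Answer: L 5 R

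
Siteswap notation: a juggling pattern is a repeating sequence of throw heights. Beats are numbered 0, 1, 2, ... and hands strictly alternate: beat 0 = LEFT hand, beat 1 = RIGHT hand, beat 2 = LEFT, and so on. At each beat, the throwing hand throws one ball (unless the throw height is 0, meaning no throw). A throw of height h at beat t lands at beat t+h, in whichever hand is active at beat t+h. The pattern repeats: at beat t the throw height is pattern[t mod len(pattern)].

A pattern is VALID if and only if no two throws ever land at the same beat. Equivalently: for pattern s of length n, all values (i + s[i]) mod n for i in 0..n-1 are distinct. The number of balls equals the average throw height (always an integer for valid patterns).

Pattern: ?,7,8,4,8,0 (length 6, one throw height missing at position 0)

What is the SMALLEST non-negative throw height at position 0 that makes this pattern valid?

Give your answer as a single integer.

Answer: 3

Derivation:
i=0: s[i]=? (unknown)
i=1: (1 + 7) mod 6 = 2
i=2: (2 + 8) mod 6 = 4
i=3: (3 + 4) mod 6 = 1
i=4: (4 + 8) mod 6 = 0
i=5: (5 + 0) mod 6 = 5
Known residues: [0, 1, 2, 4, 5]; need a permutation of 0..5, so missing residue r = 3
Need (0 + s) mod 6 = 3; smallest s = (3 - 0) mod 6 = 3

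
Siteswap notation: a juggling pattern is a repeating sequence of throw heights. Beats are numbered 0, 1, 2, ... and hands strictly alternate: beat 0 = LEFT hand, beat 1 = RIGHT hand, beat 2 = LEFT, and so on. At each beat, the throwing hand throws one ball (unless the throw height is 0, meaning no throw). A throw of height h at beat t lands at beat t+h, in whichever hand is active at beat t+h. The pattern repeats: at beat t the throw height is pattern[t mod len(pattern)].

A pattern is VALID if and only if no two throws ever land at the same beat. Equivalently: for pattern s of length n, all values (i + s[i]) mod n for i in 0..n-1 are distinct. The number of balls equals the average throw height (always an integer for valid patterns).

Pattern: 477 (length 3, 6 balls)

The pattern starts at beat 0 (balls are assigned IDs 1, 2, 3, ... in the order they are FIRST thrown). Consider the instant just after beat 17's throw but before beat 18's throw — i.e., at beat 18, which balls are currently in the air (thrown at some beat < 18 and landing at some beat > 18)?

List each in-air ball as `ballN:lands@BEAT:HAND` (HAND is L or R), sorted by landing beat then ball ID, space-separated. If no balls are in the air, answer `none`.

Answer: ball2:lands@19:R ball3:lands@20:L ball4:lands@21:R ball5:lands@23:R ball6:lands@24:L

Derivation:
Beat 0 (L): throw ball1 h=4 -> lands@4:L; in-air after throw: [b1@4:L]
Beat 1 (R): throw ball2 h=7 -> lands@8:L; in-air after throw: [b1@4:L b2@8:L]
Beat 2 (L): throw ball3 h=7 -> lands@9:R; in-air after throw: [b1@4:L b2@8:L b3@9:R]
Beat 3 (R): throw ball4 h=4 -> lands@7:R; in-air after throw: [b1@4:L b4@7:R b2@8:L b3@9:R]
Beat 4 (L): throw ball1 h=7 -> lands@11:R; in-air after throw: [b4@7:R b2@8:L b3@9:R b1@11:R]
Beat 5 (R): throw ball5 h=7 -> lands@12:L; in-air after throw: [b4@7:R b2@8:L b3@9:R b1@11:R b5@12:L]
Beat 6 (L): throw ball6 h=4 -> lands@10:L; in-air after throw: [b4@7:R b2@8:L b3@9:R b6@10:L b1@11:R b5@12:L]
Beat 7 (R): throw ball4 h=7 -> lands@14:L; in-air after throw: [b2@8:L b3@9:R b6@10:L b1@11:R b5@12:L b4@14:L]
Beat 8 (L): throw ball2 h=7 -> lands@15:R; in-air after throw: [b3@9:R b6@10:L b1@11:R b5@12:L b4@14:L b2@15:R]
Beat 9 (R): throw ball3 h=4 -> lands@13:R; in-air after throw: [b6@10:L b1@11:R b5@12:L b3@13:R b4@14:L b2@15:R]
Beat 10 (L): throw ball6 h=7 -> lands@17:R; in-air after throw: [b1@11:R b5@12:L b3@13:R b4@14:L b2@15:R b6@17:R]
Beat 11 (R): throw ball1 h=7 -> lands@18:L; in-air after throw: [b5@12:L b3@13:R b4@14:L b2@15:R b6@17:R b1@18:L]
Beat 12 (L): throw ball5 h=4 -> lands@16:L; in-air after throw: [b3@13:R b4@14:L b2@15:R b5@16:L b6@17:R b1@18:L]
Beat 13 (R): throw ball3 h=7 -> lands@20:L; in-air after throw: [b4@14:L b2@15:R b5@16:L b6@17:R b1@18:L b3@20:L]
Beat 14 (L): throw ball4 h=7 -> lands@21:R; in-air after throw: [b2@15:R b5@16:L b6@17:R b1@18:L b3@20:L b4@21:R]
Beat 15 (R): throw ball2 h=4 -> lands@19:R; in-air after throw: [b5@16:L b6@17:R b1@18:L b2@19:R b3@20:L b4@21:R]
Beat 16 (L): throw ball5 h=7 -> lands@23:R; in-air after throw: [b6@17:R b1@18:L b2@19:R b3@20:L b4@21:R b5@23:R]
Beat 17 (R): throw ball6 h=7 -> lands@24:L; in-air after throw: [b1@18:L b2@19:R b3@20:L b4@21:R b5@23:R b6@24:L]
Beat 18 (L): throw ball1 h=4 -> lands@22:L; in-air after throw: [b2@19:R b3@20:L b4@21:R b1@22:L b5@23:R b6@24:L]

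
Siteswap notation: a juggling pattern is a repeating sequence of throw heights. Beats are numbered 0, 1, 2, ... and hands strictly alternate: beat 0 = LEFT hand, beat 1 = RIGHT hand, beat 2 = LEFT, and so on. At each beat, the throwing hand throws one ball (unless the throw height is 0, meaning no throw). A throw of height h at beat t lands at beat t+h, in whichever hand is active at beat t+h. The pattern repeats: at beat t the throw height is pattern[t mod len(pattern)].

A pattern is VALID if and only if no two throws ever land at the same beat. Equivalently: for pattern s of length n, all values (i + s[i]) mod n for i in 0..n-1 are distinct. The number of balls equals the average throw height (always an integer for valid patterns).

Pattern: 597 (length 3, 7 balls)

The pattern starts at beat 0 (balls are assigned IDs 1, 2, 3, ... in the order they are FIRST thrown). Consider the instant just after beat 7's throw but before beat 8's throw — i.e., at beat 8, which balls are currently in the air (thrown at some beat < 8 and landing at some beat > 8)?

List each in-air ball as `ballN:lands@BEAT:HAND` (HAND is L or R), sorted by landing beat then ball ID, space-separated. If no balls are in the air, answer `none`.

Beat 0 (L): throw ball1 h=5 -> lands@5:R; in-air after throw: [b1@5:R]
Beat 1 (R): throw ball2 h=9 -> lands@10:L; in-air after throw: [b1@5:R b2@10:L]
Beat 2 (L): throw ball3 h=7 -> lands@9:R; in-air after throw: [b1@5:R b3@9:R b2@10:L]
Beat 3 (R): throw ball4 h=5 -> lands@8:L; in-air after throw: [b1@5:R b4@8:L b3@9:R b2@10:L]
Beat 4 (L): throw ball5 h=9 -> lands@13:R; in-air after throw: [b1@5:R b4@8:L b3@9:R b2@10:L b5@13:R]
Beat 5 (R): throw ball1 h=7 -> lands@12:L; in-air after throw: [b4@8:L b3@9:R b2@10:L b1@12:L b5@13:R]
Beat 6 (L): throw ball6 h=5 -> lands@11:R; in-air after throw: [b4@8:L b3@9:R b2@10:L b6@11:R b1@12:L b5@13:R]
Beat 7 (R): throw ball7 h=9 -> lands@16:L; in-air after throw: [b4@8:L b3@9:R b2@10:L b6@11:R b1@12:L b5@13:R b7@16:L]
Beat 8 (L): throw ball4 h=7 -> lands@15:R; in-air after throw: [b3@9:R b2@10:L b6@11:R b1@12:L b5@13:R b4@15:R b7@16:L]

Answer: ball3:lands@9:R ball2:lands@10:L ball6:lands@11:R ball1:lands@12:L ball5:lands@13:R ball7:lands@16:L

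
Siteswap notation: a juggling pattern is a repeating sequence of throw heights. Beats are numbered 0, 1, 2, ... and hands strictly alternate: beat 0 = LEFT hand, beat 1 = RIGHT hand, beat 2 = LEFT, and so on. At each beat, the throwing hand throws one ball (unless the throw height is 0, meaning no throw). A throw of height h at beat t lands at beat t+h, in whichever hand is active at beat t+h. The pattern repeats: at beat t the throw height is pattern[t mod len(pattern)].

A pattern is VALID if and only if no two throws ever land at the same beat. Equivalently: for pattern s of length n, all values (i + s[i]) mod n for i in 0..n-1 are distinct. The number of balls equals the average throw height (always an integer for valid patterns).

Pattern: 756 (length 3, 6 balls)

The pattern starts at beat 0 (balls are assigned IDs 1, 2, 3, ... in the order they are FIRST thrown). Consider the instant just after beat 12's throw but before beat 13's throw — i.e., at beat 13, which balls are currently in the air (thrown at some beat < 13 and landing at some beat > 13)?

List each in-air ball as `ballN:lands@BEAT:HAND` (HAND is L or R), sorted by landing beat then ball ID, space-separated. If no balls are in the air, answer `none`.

Beat 0 (L): throw ball1 h=7 -> lands@7:R; in-air after throw: [b1@7:R]
Beat 1 (R): throw ball2 h=5 -> lands@6:L; in-air after throw: [b2@6:L b1@7:R]
Beat 2 (L): throw ball3 h=6 -> lands@8:L; in-air after throw: [b2@6:L b1@7:R b3@8:L]
Beat 3 (R): throw ball4 h=7 -> lands@10:L; in-air after throw: [b2@6:L b1@7:R b3@8:L b4@10:L]
Beat 4 (L): throw ball5 h=5 -> lands@9:R; in-air after throw: [b2@6:L b1@7:R b3@8:L b5@9:R b4@10:L]
Beat 5 (R): throw ball6 h=6 -> lands@11:R; in-air after throw: [b2@6:L b1@7:R b3@8:L b5@9:R b4@10:L b6@11:R]
Beat 6 (L): throw ball2 h=7 -> lands@13:R; in-air after throw: [b1@7:R b3@8:L b5@9:R b4@10:L b6@11:R b2@13:R]
Beat 7 (R): throw ball1 h=5 -> lands@12:L; in-air after throw: [b3@8:L b5@9:R b4@10:L b6@11:R b1@12:L b2@13:R]
Beat 8 (L): throw ball3 h=6 -> lands@14:L; in-air after throw: [b5@9:R b4@10:L b6@11:R b1@12:L b2@13:R b3@14:L]
Beat 9 (R): throw ball5 h=7 -> lands@16:L; in-air after throw: [b4@10:L b6@11:R b1@12:L b2@13:R b3@14:L b5@16:L]
Beat 10 (L): throw ball4 h=5 -> lands@15:R; in-air after throw: [b6@11:R b1@12:L b2@13:R b3@14:L b4@15:R b5@16:L]
Beat 11 (R): throw ball6 h=6 -> lands@17:R; in-air after throw: [b1@12:L b2@13:R b3@14:L b4@15:R b5@16:L b6@17:R]
Beat 12 (L): throw ball1 h=7 -> lands@19:R; in-air after throw: [b2@13:R b3@14:L b4@15:R b5@16:L b6@17:R b1@19:R]
Beat 13 (R): throw ball2 h=5 -> lands@18:L; in-air after throw: [b3@14:L b4@15:R b5@16:L b6@17:R b2@18:L b1@19:R]

Answer: ball3:lands@14:L ball4:lands@15:R ball5:lands@16:L ball6:lands@17:R ball1:lands@19:R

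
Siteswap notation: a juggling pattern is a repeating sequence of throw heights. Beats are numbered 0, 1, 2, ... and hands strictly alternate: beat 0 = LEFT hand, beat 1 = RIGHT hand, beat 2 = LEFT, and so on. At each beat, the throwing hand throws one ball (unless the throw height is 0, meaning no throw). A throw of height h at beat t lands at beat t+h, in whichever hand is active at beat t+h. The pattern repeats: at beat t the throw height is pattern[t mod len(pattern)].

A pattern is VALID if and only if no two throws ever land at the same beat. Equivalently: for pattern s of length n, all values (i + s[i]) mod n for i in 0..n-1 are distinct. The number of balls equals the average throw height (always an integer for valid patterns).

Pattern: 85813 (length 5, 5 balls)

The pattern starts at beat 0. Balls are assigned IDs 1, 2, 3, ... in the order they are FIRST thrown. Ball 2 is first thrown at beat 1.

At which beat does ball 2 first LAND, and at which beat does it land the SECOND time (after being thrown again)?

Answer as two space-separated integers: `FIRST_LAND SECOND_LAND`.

Answer: 6 11

Derivation:
Beat 0 (L): throw ball1 h=8 -> lands@8:L; in-air after throw: [b1@8:L]
Beat 1 (R): throw ball2 h=5 -> lands@6:L; in-air after throw: [b2@6:L b1@8:L]
Beat 2 (L): throw ball3 h=8 -> lands@10:L; in-air after throw: [b2@6:L b1@8:L b3@10:L]
Beat 3 (R): throw ball4 h=1 -> lands@4:L; in-air after throw: [b4@4:L b2@6:L b1@8:L b3@10:L]
Beat 4 (L): throw ball4 h=3 -> lands@7:R; in-air after throw: [b2@6:L b4@7:R b1@8:L b3@10:L]
Beat 5 (R): throw ball5 h=8 -> lands@13:R; in-air after throw: [b2@6:L b4@7:R b1@8:L b3@10:L b5@13:R]
Beat 6 (L): throw ball2 h=5 -> lands@11:R; in-air after throw: [b4@7:R b1@8:L b3@10:L b2@11:R b5@13:R]
Beat 7 (R): throw ball4 h=8 -> lands@15:R; in-air after throw: [b1@8:L b3@10:L b2@11:R b5@13:R b4@15:R]
Beat 8 (L): throw ball1 h=1 -> lands@9:R; in-air after throw: [b1@9:R b3@10:L b2@11:R b5@13:R b4@15:R]
Beat 9 (R): throw ball1 h=3 -> lands@12:L; in-air after throw: [b3@10:L b2@11:R b1@12:L b5@13:R b4@15:R]
Beat 10 (L): throw ball3 h=8 -> lands@18:L; in-air after throw: [b2@11:R b1@12:L b5@13:R b4@15:R b3@18:L]
Beat 11 (R): throw ball2 h=5 -> lands@16:L; in-air after throw: [b1@12:L b5@13:R b4@15:R b2@16:L b3@18:L]
Ball 2: thrown@1 h=5 -> first land @6; rethrown@6 h=5 -> second land @11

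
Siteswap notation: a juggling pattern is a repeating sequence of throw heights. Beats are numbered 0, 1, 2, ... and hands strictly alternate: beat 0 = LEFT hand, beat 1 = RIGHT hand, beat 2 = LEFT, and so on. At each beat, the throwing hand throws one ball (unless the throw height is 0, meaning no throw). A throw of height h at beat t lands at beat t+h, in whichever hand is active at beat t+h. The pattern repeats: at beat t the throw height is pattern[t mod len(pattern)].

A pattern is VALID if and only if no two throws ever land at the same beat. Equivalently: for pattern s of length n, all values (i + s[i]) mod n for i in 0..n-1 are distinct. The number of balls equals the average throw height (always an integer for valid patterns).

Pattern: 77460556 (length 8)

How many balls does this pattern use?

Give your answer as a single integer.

Answer: 5

Derivation:
Pattern = [7, 7, 4, 6, 0, 5, 5, 6], length n = 8
  position 0: throw height = 7, running sum = 7
  position 1: throw height = 7, running sum = 14
  position 2: throw height = 4, running sum = 18
  position 3: throw height = 6, running sum = 24
  position 4: throw height = 0, running sum = 24
  position 5: throw height = 5, running sum = 29
  position 6: throw height = 5, running sum = 34
  position 7: throw height = 6, running sum = 40
Total sum = 40; balls = sum / n = 40 / 8 = 5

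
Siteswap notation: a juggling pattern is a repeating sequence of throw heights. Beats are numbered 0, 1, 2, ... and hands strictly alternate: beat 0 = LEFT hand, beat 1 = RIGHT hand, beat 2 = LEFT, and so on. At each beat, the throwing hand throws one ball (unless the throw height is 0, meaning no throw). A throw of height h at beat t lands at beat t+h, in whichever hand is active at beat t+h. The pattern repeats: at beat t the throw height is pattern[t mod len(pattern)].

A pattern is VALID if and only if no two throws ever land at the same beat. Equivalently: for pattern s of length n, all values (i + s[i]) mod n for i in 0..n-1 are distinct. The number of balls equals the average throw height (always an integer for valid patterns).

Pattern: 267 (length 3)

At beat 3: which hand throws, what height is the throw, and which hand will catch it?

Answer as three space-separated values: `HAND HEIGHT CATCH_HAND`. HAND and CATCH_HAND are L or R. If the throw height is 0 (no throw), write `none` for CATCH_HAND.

Answer: R 2 R

Derivation:
Beat 3: 3 mod 2 = 1, so hand = R
Throw height = pattern[3 mod 3] = pattern[0] = 2
Lands at beat 3+2=5, 5 mod 2 = 1, so catch hand = R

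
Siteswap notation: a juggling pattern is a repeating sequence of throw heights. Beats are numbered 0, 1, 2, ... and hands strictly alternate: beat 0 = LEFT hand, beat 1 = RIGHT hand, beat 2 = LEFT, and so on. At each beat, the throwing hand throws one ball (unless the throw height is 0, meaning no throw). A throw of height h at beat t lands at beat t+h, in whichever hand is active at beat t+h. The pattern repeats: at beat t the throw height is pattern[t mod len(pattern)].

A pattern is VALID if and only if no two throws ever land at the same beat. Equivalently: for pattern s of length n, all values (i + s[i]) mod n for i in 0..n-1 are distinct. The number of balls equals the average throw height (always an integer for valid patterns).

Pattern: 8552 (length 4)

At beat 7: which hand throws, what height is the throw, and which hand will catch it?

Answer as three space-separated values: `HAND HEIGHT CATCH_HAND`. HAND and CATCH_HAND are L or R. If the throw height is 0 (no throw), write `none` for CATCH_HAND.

Beat 7: 7 mod 2 = 1, so hand = R
Throw height = pattern[7 mod 4] = pattern[3] = 2
Lands at beat 7+2=9, 9 mod 2 = 1, so catch hand = R

Answer: R 2 R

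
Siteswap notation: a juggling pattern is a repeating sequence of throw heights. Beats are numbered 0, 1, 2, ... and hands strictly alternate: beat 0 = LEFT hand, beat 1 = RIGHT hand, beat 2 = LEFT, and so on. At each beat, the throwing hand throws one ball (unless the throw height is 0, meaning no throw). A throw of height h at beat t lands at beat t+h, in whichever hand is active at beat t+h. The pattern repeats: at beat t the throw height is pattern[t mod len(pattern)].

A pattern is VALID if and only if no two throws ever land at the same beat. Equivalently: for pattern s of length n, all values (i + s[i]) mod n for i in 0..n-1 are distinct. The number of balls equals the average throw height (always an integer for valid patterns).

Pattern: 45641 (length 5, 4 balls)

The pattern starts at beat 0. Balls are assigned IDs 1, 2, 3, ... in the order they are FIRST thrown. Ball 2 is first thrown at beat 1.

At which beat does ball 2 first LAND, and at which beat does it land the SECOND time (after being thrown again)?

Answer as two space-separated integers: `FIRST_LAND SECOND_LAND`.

Answer: 6 11

Derivation:
Beat 0 (L): throw ball1 h=4 -> lands@4:L; in-air after throw: [b1@4:L]
Beat 1 (R): throw ball2 h=5 -> lands@6:L; in-air after throw: [b1@4:L b2@6:L]
Beat 2 (L): throw ball3 h=6 -> lands@8:L; in-air after throw: [b1@4:L b2@6:L b3@8:L]
Beat 3 (R): throw ball4 h=4 -> lands@7:R; in-air after throw: [b1@4:L b2@6:L b4@7:R b3@8:L]
Beat 4 (L): throw ball1 h=1 -> lands@5:R; in-air after throw: [b1@5:R b2@6:L b4@7:R b3@8:L]
Beat 5 (R): throw ball1 h=4 -> lands@9:R; in-air after throw: [b2@6:L b4@7:R b3@8:L b1@9:R]
Beat 6 (L): throw ball2 h=5 -> lands@11:R; in-air after throw: [b4@7:R b3@8:L b1@9:R b2@11:R]
Beat 7 (R): throw ball4 h=6 -> lands@13:R; in-air after throw: [b3@8:L b1@9:R b2@11:R b4@13:R]
Beat 8 (L): throw ball3 h=4 -> lands@12:L; in-air after throw: [b1@9:R b2@11:R b3@12:L b4@13:R]
Beat 9 (R): throw ball1 h=1 -> lands@10:L; in-air after throw: [b1@10:L b2@11:R b3@12:L b4@13:R]
Beat 10 (L): throw ball1 h=4 -> lands@14:L; in-air after throw: [b2@11:R b3@12:L b4@13:R b1@14:L]
Beat 11 (R): throw ball2 h=5 -> lands@16:L; in-air after throw: [b3@12:L b4@13:R b1@14:L b2@16:L]
Ball 2: thrown@1 h=5 -> first land @6; rethrown@6 h=5 -> second land @11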